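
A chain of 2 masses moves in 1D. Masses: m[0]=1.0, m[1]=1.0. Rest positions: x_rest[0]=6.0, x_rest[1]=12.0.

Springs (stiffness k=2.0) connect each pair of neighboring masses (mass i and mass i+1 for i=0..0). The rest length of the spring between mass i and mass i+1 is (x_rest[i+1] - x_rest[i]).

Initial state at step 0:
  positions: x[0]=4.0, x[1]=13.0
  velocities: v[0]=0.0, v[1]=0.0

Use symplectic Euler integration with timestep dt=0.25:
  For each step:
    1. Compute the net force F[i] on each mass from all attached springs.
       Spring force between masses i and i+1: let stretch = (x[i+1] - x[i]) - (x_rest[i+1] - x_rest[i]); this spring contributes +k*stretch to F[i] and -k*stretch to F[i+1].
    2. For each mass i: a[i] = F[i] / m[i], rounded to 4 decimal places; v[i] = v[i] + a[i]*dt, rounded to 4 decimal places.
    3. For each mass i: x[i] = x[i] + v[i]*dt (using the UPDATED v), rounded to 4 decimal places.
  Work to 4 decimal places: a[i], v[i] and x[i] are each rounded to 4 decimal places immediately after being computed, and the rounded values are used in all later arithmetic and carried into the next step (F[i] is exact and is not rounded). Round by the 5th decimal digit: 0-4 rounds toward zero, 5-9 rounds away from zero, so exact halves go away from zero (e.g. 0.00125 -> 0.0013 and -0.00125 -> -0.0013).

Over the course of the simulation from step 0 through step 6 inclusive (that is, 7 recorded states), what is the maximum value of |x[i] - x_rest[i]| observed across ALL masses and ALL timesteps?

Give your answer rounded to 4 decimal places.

Step 0: x=[4.0000 13.0000] v=[0.0000 0.0000]
Step 1: x=[4.3750 12.6250] v=[1.5000 -1.5000]
Step 2: x=[5.0313 11.9688] v=[2.6250 -2.6250]
Step 3: x=[5.8048 11.1954] v=[3.0938 -3.0938]
Step 4: x=[6.5021 10.4981] v=[2.7891 -2.7891]
Step 5: x=[6.9489 10.0513] v=[1.7871 -1.7871]
Step 6: x=[7.0335 9.9667] v=[0.3383 -0.3383]
Max displacement = 2.0333

Answer: 2.0333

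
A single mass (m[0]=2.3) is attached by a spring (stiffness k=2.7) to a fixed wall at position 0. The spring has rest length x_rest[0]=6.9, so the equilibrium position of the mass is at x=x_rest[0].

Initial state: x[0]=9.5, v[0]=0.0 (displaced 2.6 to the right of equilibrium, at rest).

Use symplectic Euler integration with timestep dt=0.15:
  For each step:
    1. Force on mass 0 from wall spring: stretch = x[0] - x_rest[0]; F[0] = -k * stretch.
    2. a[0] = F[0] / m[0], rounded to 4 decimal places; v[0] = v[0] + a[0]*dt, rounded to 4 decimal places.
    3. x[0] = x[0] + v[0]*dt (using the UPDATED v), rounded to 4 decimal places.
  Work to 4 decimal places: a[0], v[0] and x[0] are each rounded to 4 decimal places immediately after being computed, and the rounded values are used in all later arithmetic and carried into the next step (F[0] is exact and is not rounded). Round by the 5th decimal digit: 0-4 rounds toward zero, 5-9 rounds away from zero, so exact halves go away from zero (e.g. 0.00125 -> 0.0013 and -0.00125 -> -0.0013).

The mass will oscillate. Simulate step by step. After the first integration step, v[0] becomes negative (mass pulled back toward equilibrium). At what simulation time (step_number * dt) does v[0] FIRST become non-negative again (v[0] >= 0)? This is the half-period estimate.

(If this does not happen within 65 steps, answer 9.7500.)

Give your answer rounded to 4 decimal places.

Step 0: x=[9.5000] v=[0.0000]
Step 1: x=[9.4313] v=[-0.4578]
Step 2: x=[9.2958] v=[-0.9035]
Step 3: x=[9.0970] v=[-1.3254]
Step 4: x=[8.8402] v=[-1.7123]
Step 5: x=[8.5321] v=[-2.0539]
Step 6: x=[8.1809] v=[-2.3413]
Step 7: x=[7.7959] v=[-2.5669]
Step 8: x=[7.3872] v=[-2.7247]
Step 9: x=[6.9656] v=[-2.8105]
Step 10: x=[6.5423] v=[-2.8221]
Step 11: x=[6.1284] v=[-2.7591]
Step 12: x=[5.7349] v=[-2.6232]
Step 13: x=[5.3722] v=[-2.4180]
Step 14: x=[5.0499] v=[-2.1490]
Step 15: x=[4.7764] v=[-1.8232]
Step 16: x=[4.5590] v=[-1.4493]
Step 17: x=[4.4034] v=[-1.0371]
Step 18: x=[4.3138] v=[-0.5975]
Step 19: x=[4.2925] v=[-0.1421]
Step 20: x=[4.3401] v=[0.3171]
First v>=0 after going negative at step 20, time=3.0000

Answer: 3.0000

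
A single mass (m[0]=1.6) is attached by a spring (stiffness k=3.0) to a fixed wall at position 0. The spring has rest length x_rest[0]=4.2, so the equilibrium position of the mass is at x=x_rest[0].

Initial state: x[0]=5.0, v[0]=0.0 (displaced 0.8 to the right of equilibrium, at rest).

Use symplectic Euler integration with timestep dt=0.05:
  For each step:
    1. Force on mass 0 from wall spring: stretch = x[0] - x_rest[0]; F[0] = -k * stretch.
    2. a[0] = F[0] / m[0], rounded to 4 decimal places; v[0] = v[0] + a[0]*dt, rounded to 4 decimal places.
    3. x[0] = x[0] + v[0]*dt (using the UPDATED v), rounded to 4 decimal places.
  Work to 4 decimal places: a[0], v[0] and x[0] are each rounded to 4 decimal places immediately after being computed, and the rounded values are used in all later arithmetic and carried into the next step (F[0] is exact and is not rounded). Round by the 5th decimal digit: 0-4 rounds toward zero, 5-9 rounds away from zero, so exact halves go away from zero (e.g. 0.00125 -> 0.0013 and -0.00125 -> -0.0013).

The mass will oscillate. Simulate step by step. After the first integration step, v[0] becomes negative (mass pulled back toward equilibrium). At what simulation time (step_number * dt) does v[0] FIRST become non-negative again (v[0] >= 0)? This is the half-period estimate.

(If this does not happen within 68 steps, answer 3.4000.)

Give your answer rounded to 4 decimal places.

Step 0: x=[5.0000] v=[0.0000]
Step 1: x=[4.9963] v=[-0.0750]
Step 2: x=[4.9888] v=[-0.1497]
Step 3: x=[4.9776] v=[-0.2237]
Step 4: x=[4.9628] v=[-0.2966]
Step 5: x=[4.9444] v=[-0.3681]
Step 6: x=[4.9225] v=[-0.4379]
Step 7: x=[4.8972] v=[-0.5056]
Step 8: x=[4.8687] v=[-0.5710]
Step 9: x=[4.8370] v=[-0.6337]
Step 10: x=[4.8023] v=[-0.6934]
Step 11: x=[4.7648] v=[-0.7499]
Step 12: x=[4.7247] v=[-0.8029]
Step 13: x=[4.6821] v=[-0.8521]
Step 14: x=[4.6372] v=[-0.8973]
Step 15: x=[4.5903] v=[-0.9383]
Step 16: x=[4.5416] v=[-0.9749]
Step 17: x=[4.4913] v=[-1.0069]
Step 18: x=[4.4396] v=[-1.0342]
Step 19: x=[4.3868] v=[-1.0567]
Step 20: x=[4.3331] v=[-1.0742]
Step 21: x=[4.2788] v=[-1.0867]
Step 22: x=[4.2241] v=[-1.0941]
Step 23: x=[4.1693] v=[-1.0964]
Step 24: x=[4.1146] v=[-1.0935]
Step 25: x=[4.0603] v=[-1.0855]
Step 26: x=[4.0067] v=[-1.0724]
Step 27: x=[3.9540] v=[-1.0543]
Step 28: x=[3.9024] v=[-1.0312]
Step 29: x=[3.8522] v=[-1.0033]
Step 30: x=[3.8037] v=[-0.9707]
Step 31: x=[3.7570] v=[-0.9335]
Step 32: x=[3.7124] v=[-0.8920]
Step 33: x=[3.6701] v=[-0.8463]
Step 34: x=[3.6303] v=[-0.7966]
Step 35: x=[3.5931] v=[-0.7432]
Step 36: x=[3.5588] v=[-0.6863]
Step 37: x=[3.5275] v=[-0.6262]
Step 38: x=[3.4993] v=[-0.5632]
Step 39: x=[3.4744] v=[-0.4975]
Step 40: x=[3.4529] v=[-0.4295]
Step 41: x=[3.4349] v=[-0.3595]
Step 42: x=[3.4205] v=[-0.2878]
Step 43: x=[3.4098] v=[-0.2147]
Step 44: x=[3.4028] v=[-0.1406]
Step 45: x=[3.3995] v=[-0.0659]
Step 46: x=[3.4000] v=[0.0091]
First v>=0 after going negative at step 46, time=2.3000

Answer: 2.3000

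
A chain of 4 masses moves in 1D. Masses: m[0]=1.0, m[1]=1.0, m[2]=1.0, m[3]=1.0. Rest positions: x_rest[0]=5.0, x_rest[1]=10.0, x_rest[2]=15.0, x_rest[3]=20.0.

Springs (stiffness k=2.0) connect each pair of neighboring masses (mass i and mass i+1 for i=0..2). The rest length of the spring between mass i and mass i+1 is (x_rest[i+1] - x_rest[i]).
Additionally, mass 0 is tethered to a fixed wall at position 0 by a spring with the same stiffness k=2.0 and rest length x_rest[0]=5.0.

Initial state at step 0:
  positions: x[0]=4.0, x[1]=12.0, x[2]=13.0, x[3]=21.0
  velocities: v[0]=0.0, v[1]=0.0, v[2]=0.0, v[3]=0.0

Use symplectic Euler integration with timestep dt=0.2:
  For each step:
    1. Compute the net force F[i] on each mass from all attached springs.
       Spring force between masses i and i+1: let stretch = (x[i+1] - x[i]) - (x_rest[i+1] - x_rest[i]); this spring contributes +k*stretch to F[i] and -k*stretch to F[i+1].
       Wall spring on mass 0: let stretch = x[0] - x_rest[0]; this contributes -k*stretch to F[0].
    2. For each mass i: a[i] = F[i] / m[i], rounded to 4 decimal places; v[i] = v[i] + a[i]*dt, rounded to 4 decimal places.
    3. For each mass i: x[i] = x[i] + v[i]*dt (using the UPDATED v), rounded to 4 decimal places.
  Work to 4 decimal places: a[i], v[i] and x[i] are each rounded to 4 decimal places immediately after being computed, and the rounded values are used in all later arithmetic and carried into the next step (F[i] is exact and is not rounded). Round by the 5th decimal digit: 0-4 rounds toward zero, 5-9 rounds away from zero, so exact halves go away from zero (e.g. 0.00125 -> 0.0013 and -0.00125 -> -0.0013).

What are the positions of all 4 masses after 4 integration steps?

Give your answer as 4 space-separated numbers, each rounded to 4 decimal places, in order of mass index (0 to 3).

Step 0: x=[4.0000 12.0000 13.0000 21.0000] v=[0.0000 0.0000 0.0000 0.0000]
Step 1: x=[4.3200 11.4400 13.5600 20.7600] v=[1.6000 -2.8000 2.8000 -1.2000]
Step 2: x=[4.8640 10.4800 14.5264 20.3440] v=[2.7200 -4.8000 4.8320 -2.0800]
Step 3: x=[5.4682 9.3944 15.6345 19.8626] v=[3.0208 -5.4278 5.5405 -2.4070]
Step 4: x=[5.9490 8.4940 16.5816 19.4430] v=[2.4040 -4.5022 4.7357 -2.0982]

Answer: 5.9490 8.4940 16.5816 19.4430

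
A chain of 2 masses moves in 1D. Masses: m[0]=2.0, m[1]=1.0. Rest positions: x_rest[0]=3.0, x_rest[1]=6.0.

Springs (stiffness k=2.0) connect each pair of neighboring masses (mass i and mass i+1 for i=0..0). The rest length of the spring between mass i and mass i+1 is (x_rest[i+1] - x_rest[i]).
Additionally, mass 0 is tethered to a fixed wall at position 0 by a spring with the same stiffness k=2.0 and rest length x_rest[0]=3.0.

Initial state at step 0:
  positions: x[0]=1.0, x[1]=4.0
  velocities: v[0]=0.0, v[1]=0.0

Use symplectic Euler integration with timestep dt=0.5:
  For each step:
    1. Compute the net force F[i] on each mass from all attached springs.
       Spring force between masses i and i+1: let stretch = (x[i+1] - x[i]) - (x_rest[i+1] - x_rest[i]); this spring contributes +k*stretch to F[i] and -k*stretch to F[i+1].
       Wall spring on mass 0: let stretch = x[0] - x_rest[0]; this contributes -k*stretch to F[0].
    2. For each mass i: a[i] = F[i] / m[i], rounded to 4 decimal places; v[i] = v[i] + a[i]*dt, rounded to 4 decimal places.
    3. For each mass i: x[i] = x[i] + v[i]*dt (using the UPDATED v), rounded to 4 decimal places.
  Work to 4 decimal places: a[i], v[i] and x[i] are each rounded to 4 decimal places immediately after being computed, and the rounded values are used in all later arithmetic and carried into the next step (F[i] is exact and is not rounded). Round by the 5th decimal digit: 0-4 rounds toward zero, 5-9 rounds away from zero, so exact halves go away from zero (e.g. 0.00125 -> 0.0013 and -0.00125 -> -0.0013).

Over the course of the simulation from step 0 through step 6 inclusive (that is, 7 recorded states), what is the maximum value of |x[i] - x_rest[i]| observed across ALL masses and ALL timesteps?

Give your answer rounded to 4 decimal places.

Answer: 2.4415

Derivation:
Step 0: x=[1.0000 4.0000] v=[0.0000 0.0000]
Step 1: x=[1.5000 4.0000] v=[1.0000 0.0000]
Step 2: x=[2.2500 4.2500] v=[1.5000 0.5000]
Step 3: x=[2.9375 5.0000] v=[1.3750 1.5000]
Step 4: x=[3.4063 6.2188] v=[0.9375 2.4375]
Step 5: x=[3.7266 7.5313] v=[0.6406 2.6250]
Step 6: x=[4.0665 8.4415] v=[0.6797 1.8203]
Max displacement = 2.4415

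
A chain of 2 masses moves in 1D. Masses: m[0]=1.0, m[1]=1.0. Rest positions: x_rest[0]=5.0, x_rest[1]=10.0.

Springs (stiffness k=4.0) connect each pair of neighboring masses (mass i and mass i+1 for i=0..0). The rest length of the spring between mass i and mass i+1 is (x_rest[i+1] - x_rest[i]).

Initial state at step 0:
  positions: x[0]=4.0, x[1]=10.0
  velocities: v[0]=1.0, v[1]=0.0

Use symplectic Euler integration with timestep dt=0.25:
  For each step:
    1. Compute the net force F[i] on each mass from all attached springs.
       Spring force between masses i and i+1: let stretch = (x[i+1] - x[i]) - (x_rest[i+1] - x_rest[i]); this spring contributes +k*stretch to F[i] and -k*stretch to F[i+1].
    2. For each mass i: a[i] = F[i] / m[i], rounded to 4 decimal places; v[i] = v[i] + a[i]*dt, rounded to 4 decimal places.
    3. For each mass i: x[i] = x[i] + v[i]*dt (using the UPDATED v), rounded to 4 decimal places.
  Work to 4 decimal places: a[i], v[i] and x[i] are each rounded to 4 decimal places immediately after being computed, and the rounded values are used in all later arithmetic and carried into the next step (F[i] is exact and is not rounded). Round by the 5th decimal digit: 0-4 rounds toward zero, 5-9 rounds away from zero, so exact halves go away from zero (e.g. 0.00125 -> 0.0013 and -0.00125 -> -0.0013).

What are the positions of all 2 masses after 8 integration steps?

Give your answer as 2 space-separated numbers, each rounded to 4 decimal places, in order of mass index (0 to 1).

Step 0: x=[4.0000 10.0000] v=[1.0000 0.0000]
Step 1: x=[4.5000 9.7500] v=[2.0000 -1.0000]
Step 2: x=[5.0625 9.4375] v=[2.2500 -1.2500]
Step 3: x=[5.4688 9.2813] v=[1.6250 -0.6250]
Step 4: x=[5.5782 9.4219] v=[0.4375 0.5625]
Step 5: x=[5.3985 9.8516] v=[-0.7188 1.7188]
Step 6: x=[5.0821 10.4180] v=[-1.2657 2.2657]
Step 7: x=[4.8497 10.9005] v=[-0.9298 1.9298]
Step 8: x=[4.8800 11.1203] v=[0.1210 0.8790]

Answer: 4.8800 11.1203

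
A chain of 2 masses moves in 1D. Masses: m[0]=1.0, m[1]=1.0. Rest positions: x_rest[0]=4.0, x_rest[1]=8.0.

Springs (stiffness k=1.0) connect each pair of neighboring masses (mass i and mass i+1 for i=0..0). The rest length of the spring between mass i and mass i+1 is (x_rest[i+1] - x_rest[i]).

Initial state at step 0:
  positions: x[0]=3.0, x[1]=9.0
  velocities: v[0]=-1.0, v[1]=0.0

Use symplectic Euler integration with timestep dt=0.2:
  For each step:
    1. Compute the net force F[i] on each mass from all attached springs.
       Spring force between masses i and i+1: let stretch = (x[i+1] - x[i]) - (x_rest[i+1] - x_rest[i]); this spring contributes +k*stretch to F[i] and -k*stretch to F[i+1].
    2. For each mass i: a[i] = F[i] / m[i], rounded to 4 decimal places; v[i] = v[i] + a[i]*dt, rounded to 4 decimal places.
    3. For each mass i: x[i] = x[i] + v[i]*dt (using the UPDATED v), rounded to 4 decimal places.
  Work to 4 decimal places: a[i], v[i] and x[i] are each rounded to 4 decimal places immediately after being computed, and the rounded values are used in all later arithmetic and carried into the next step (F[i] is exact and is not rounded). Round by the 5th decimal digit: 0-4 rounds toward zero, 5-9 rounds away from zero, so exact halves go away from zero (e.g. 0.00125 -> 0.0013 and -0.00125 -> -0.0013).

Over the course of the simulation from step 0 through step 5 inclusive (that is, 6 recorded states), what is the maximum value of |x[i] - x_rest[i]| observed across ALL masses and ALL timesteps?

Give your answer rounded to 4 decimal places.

Answer: 1.1584

Derivation:
Step 0: x=[3.0000 9.0000] v=[-1.0000 0.0000]
Step 1: x=[2.8800 8.9200] v=[-0.6000 -0.4000]
Step 2: x=[2.8416 8.7584] v=[-0.1920 -0.8080]
Step 3: x=[2.8799 8.5201] v=[0.1914 -1.1914]
Step 4: x=[2.9838 8.2162] v=[0.5194 -1.5194]
Step 5: x=[3.1370 7.8630] v=[0.7659 -1.7659]
Max displacement = 1.1584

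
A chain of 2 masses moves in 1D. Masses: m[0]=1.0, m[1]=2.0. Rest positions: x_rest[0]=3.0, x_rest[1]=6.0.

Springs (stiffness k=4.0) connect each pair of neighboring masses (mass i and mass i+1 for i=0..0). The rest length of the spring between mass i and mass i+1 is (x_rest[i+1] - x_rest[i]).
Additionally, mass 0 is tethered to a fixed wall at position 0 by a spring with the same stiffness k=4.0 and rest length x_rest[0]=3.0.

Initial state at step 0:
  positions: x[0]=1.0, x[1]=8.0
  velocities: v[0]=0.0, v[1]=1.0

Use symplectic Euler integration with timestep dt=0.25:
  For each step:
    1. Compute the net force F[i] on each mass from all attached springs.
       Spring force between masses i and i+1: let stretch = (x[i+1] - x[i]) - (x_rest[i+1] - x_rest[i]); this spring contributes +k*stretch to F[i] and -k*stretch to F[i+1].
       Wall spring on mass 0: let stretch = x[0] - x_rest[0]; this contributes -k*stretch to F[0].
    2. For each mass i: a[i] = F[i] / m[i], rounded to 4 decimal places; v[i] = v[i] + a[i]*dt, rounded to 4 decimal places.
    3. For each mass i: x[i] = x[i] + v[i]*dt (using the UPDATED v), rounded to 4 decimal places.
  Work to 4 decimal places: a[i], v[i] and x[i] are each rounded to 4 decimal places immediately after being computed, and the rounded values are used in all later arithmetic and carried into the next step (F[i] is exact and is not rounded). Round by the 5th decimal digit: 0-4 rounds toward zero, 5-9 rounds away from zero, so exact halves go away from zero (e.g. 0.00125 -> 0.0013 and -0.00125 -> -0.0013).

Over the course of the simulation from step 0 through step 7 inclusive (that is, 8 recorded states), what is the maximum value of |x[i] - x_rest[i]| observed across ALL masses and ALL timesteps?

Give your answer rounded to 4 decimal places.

Step 0: x=[1.0000 8.0000] v=[0.0000 1.0000]
Step 1: x=[2.5000 7.7500] v=[6.0000 -1.0000]
Step 2: x=[4.6875 7.2188] v=[8.7500 -2.1250]
Step 3: x=[6.3360 6.7461] v=[6.5938 -1.8907]
Step 4: x=[6.5030 6.5972] v=[0.6679 -0.5958]
Step 5: x=[5.0678 6.8115] v=[-5.7409 0.8571]
Step 6: x=[2.8016 7.1828] v=[-9.0650 1.4853]
Step 7: x=[0.9303 7.3815] v=[-7.4854 0.7947]
Max displacement = 3.5030

Answer: 3.5030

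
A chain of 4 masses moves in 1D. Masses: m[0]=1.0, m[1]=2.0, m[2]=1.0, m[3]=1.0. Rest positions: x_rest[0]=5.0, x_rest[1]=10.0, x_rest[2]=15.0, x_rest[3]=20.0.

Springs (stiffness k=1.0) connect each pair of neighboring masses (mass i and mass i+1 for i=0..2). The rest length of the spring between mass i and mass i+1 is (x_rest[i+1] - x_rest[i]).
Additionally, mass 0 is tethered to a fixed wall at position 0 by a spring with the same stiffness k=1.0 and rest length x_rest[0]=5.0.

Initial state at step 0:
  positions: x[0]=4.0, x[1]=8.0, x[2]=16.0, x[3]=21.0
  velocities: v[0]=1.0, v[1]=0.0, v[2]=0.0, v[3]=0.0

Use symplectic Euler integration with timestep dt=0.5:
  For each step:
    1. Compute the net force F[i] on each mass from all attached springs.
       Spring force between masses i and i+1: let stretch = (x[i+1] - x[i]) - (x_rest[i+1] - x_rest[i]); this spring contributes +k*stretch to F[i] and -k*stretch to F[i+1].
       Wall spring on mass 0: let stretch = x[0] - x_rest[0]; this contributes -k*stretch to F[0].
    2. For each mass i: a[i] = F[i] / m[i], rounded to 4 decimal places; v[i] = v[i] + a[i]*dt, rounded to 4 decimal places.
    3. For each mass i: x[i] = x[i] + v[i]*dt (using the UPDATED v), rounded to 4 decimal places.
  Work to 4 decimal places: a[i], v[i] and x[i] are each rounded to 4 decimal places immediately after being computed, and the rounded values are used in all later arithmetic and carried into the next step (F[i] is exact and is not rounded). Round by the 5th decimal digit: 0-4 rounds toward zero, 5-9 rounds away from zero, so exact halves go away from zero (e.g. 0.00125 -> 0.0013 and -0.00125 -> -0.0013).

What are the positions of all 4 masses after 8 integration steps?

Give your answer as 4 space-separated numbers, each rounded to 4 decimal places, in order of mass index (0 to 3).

Step 0: x=[4.0000 8.0000 16.0000 21.0000] v=[1.0000 0.0000 0.0000 0.0000]
Step 1: x=[4.5000 8.5000 15.2500 21.0000] v=[1.0000 1.0000 -1.5000 0.0000]
Step 2: x=[4.8750 9.3438 14.2500 20.8125] v=[0.7500 1.6875 -2.0000 -0.3750]
Step 3: x=[5.1485 10.2423 13.6641 20.2344] v=[0.5469 1.7969 -1.1719 -1.1563]
Step 4: x=[5.4083 10.9318 13.8653 19.2637] v=[0.5196 1.3789 0.4024 -1.9415]
Step 5: x=[5.6969 11.2975 14.6828 18.1934] v=[0.5772 0.7314 1.6349 -2.1407]
Step 6: x=[5.9615 11.3863 15.5316 17.4954] v=[0.5291 0.1776 1.6976 -1.3960]
Step 7: x=[6.0919 11.3152 15.8351 17.5565] v=[0.2608 -0.1423 0.6069 0.1221]
Step 8: x=[6.0052 11.1561 15.4389 18.4372] v=[-0.1735 -0.3182 -0.7924 1.7614]

Answer: 6.0052 11.1561 15.4389 18.4372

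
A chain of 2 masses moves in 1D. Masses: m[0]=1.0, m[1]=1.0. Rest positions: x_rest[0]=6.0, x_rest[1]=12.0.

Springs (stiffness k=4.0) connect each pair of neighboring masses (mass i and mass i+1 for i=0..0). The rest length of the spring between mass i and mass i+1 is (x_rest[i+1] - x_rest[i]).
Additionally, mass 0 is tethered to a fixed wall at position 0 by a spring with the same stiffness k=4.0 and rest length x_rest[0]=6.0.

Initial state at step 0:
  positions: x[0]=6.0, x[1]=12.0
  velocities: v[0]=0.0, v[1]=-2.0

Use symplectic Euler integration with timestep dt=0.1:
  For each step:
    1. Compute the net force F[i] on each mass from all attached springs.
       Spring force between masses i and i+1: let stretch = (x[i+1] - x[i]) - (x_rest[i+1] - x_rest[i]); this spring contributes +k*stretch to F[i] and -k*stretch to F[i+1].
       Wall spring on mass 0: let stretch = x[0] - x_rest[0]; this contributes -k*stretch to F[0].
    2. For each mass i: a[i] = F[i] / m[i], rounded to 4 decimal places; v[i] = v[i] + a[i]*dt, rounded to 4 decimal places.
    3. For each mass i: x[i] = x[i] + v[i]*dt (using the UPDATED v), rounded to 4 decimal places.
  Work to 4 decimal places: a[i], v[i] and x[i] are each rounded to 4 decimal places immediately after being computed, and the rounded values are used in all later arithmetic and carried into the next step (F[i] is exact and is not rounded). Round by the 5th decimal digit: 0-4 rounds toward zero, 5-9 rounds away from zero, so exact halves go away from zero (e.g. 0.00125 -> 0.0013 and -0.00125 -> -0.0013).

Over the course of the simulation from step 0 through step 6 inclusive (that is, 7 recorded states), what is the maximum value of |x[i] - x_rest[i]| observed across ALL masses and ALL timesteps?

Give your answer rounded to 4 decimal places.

Step 0: x=[6.0000 12.0000] v=[0.0000 -2.0000]
Step 1: x=[6.0000 11.8000] v=[0.0000 -2.0000]
Step 2: x=[5.9920 11.6080] v=[-0.0800 -1.9200]
Step 3: x=[5.9690 11.4314] v=[-0.2304 -1.7664]
Step 4: x=[5.9257 11.2763] v=[-0.4330 -1.5514]
Step 5: x=[5.8594 11.1471] v=[-0.6630 -1.2916]
Step 6: x=[5.7702 11.0464] v=[-0.8917 -1.0067]
Max displacement = 0.9536

Answer: 0.9536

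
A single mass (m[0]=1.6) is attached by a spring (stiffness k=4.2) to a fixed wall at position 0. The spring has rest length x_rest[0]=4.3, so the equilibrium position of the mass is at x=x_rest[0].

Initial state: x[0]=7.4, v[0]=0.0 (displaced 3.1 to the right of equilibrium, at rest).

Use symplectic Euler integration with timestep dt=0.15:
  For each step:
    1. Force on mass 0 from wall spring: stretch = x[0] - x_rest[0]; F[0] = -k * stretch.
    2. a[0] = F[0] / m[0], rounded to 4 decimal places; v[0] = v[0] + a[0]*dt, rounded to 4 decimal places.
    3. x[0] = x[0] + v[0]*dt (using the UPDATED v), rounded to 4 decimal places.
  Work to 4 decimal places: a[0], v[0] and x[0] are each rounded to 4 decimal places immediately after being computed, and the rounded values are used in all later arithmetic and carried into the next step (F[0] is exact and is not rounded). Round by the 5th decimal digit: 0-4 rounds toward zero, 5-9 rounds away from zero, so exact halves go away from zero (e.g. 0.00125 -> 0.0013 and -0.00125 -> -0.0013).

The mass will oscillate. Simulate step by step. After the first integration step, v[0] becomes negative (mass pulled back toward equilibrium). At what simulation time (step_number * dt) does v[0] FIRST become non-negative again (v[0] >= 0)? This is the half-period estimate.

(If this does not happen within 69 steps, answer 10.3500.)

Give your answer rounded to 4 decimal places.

Answer: 1.9500

Derivation:
Step 0: x=[7.4000] v=[0.0000]
Step 1: x=[7.2169] v=[-1.2206]
Step 2: x=[6.8615] v=[-2.3691]
Step 3: x=[6.3548] v=[-3.3777]
Step 4: x=[5.7268] v=[-4.1868]
Step 5: x=[5.0145] v=[-4.7486]
Step 6: x=[4.2600] v=[-5.0299]
Step 7: x=[3.5079] v=[-5.0142]
Step 8: x=[2.8026] v=[-4.7023]
Step 9: x=[2.1857] v=[-4.1127]
Step 10: x=[1.6937] v=[-3.2802]
Step 11: x=[1.3556] v=[-2.2540]
Step 12: x=[1.1914] v=[-1.0946]
Step 13: x=[1.2108] v=[0.1294]
First v>=0 after going negative at step 13, time=1.9500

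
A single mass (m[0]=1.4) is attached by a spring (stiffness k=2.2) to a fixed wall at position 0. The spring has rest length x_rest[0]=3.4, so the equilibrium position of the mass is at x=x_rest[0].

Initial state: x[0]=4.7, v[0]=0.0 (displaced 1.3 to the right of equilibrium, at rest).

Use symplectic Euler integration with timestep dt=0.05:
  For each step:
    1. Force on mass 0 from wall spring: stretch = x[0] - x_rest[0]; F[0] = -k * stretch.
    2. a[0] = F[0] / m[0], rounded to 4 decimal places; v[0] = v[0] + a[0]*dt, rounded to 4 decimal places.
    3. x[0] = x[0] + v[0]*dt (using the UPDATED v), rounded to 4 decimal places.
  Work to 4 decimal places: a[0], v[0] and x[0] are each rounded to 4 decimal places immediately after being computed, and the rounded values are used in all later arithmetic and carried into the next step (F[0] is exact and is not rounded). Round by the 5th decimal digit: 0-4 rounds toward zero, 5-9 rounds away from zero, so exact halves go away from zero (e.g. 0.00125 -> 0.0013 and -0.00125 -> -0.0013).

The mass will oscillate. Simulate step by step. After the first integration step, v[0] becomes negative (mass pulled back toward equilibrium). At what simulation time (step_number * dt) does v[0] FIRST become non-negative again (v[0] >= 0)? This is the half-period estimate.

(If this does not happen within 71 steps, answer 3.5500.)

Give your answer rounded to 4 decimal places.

Step 0: x=[4.7000] v=[0.0000]
Step 1: x=[4.6949] v=[-0.1021]
Step 2: x=[4.6847] v=[-0.2038]
Step 3: x=[4.6695] v=[-0.3047]
Step 4: x=[4.6493] v=[-0.4044]
Step 5: x=[4.6242] v=[-0.5026]
Step 6: x=[4.5943] v=[-0.5988]
Step 7: x=[4.5597] v=[-0.6926]
Step 8: x=[4.5205] v=[-0.7837]
Step 9: x=[4.4769] v=[-0.8717]
Step 10: x=[4.4291] v=[-0.9563]
Step 11: x=[4.3772] v=[-1.0372]
Step 12: x=[4.3215] v=[-1.1140]
Step 13: x=[4.2622] v=[-1.1864]
Step 14: x=[4.1995] v=[-1.2541]
Step 15: x=[4.1337] v=[-1.3169]
Step 16: x=[4.0650] v=[-1.3746]
Step 17: x=[3.9937] v=[-1.4269]
Step 18: x=[3.9200] v=[-1.4736]
Step 19: x=[3.8443] v=[-1.5145]
Step 20: x=[3.7668] v=[-1.5494]
Step 21: x=[3.6879] v=[-1.5782]
Step 22: x=[3.6079] v=[-1.6008]
Step 23: x=[3.5270] v=[-1.6171]
Step 24: x=[3.4456] v=[-1.6271]
Step 25: x=[3.3641] v=[-1.6307]
Step 26: x=[3.2827] v=[-1.6279]
Step 27: x=[3.2018] v=[-1.6187]
Step 28: x=[3.1216] v=[-1.6031]
Step 29: x=[3.0425] v=[-1.5812]
Step 30: x=[2.9648] v=[-1.5531]
Step 31: x=[2.8889] v=[-1.5189]
Step 32: x=[2.8150] v=[-1.4787]
Step 33: x=[2.7434] v=[-1.4327]
Step 34: x=[2.6743] v=[-1.3811]
Step 35: x=[2.6081] v=[-1.3241]
Step 36: x=[2.5450] v=[-1.2619]
Step 37: x=[2.4853] v=[-1.1947]
Step 38: x=[2.4292] v=[-1.1228]
Step 39: x=[2.3769] v=[-1.0465]
Step 40: x=[2.3286] v=[-0.9661]
Step 41: x=[2.2845] v=[-0.8819]
Step 42: x=[2.2448] v=[-0.7943]
Step 43: x=[2.2096] v=[-0.7035]
Step 44: x=[2.1791] v=[-0.6100]
Step 45: x=[2.1534] v=[-0.5141]
Step 46: x=[2.1326] v=[-0.4162]
Step 47: x=[2.1168] v=[-0.3166]
Step 48: x=[2.1060] v=[-0.2158]
Step 49: x=[2.1003] v=[-0.1141]
Step 50: x=[2.0997] v=[-0.0120]
Step 51: x=[2.1042] v=[0.0902]
First v>=0 after going negative at step 51, time=2.5500

Answer: 2.5500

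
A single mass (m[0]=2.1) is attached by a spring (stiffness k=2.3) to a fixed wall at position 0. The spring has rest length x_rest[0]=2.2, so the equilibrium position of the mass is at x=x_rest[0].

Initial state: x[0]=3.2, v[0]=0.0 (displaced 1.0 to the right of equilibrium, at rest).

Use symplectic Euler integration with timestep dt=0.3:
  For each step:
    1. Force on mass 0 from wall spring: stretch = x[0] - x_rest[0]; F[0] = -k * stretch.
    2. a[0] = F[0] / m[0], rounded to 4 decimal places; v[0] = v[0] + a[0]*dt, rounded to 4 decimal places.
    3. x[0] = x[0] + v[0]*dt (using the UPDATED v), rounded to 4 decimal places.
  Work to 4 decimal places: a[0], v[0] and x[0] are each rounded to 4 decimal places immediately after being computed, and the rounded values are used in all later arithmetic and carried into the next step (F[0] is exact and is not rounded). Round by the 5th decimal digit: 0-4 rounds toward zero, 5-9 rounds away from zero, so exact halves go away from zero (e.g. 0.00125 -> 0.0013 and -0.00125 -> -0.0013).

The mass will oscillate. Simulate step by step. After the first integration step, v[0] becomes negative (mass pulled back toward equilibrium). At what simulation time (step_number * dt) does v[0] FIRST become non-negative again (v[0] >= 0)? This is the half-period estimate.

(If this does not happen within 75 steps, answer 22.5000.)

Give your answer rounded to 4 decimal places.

Answer: 3.0000

Derivation:
Step 0: x=[3.2000] v=[0.0000]
Step 1: x=[3.1014] v=[-0.3286]
Step 2: x=[2.9140] v=[-0.6248]
Step 3: x=[2.6562] v=[-0.8594]
Step 4: x=[2.3534] v=[-1.0093]
Step 5: x=[2.0355] v=[-1.0597]
Step 6: x=[1.7338] v=[-1.0056]
Step 7: x=[1.4781] v=[-0.8524]
Step 8: x=[1.2935] v=[-0.6152]
Step 9: x=[1.1983] v=[-0.3174]
Step 10: x=[1.2018] v=[0.0117]
First v>=0 after going negative at step 10, time=3.0000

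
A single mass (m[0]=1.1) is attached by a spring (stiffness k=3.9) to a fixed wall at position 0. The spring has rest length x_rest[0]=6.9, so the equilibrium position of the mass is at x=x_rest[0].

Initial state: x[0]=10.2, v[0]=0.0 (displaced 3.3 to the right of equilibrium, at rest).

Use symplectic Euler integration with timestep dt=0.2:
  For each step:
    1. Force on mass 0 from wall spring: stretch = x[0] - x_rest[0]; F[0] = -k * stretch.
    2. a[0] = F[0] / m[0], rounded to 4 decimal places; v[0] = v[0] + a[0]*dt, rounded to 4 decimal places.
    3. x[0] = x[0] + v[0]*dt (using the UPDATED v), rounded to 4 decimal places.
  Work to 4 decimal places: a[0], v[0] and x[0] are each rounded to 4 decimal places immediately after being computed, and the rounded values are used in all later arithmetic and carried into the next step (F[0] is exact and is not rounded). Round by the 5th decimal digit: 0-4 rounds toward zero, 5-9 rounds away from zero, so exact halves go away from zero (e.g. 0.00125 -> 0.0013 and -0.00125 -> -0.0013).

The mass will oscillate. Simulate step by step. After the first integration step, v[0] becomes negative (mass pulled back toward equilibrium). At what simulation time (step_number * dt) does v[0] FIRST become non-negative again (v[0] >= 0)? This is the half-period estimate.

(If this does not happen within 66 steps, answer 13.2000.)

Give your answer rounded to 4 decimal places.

Answer: 1.8000

Derivation:
Step 0: x=[10.2000] v=[0.0000]
Step 1: x=[9.7320] v=[-2.3400]
Step 2: x=[8.8624] v=[-4.3481]
Step 3: x=[7.7145] v=[-5.7396]
Step 4: x=[6.4511] v=[-6.3172]
Step 5: x=[5.2513] v=[-5.9989]
Step 6: x=[4.2853] v=[-4.8298]
Step 7: x=[3.6902] v=[-2.9757]
Step 8: x=[3.5503] v=[-0.6997]
Step 9: x=[3.8854] v=[1.6755]
First v>=0 after going negative at step 9, time=1.8000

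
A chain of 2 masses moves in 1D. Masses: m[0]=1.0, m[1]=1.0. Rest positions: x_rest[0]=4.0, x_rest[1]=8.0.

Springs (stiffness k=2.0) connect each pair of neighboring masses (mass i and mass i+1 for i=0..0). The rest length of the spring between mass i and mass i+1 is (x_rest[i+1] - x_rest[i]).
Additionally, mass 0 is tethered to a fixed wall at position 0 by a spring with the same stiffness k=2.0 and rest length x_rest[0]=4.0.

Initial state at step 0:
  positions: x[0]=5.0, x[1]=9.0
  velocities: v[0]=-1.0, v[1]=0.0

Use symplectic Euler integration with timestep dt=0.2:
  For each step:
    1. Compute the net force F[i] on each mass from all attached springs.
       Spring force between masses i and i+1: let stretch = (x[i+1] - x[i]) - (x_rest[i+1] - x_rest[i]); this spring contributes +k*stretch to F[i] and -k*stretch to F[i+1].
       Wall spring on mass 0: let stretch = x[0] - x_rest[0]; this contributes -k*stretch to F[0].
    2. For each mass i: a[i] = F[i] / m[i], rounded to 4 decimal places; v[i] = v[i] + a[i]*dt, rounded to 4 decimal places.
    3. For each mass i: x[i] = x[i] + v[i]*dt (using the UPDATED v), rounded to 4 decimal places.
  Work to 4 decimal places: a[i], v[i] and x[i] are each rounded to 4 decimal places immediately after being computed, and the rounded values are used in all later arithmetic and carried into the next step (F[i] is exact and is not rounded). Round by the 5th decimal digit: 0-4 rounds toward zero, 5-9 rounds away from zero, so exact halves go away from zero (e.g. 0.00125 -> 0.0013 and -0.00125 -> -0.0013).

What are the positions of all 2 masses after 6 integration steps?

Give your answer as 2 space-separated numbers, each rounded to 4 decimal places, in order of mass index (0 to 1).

Step 0: x=[5.0000 9.0000] v=[-1.0000 0.0000]
Step 1: x=[4.7200 9.0000] v=[-1.4000 0.0000]
Step 2: x=[4.4048 8.9776] v=[-1.5760 -0.1120]
Step 3: x=[4.1030 8.9094] v=[-1.5088 -0.3411]
Step 4: x=[3.8575 8.7767] v=[-1.2274 -0.6637]
Step 5: x=[3.6970 8.5704] v=[-0.8027 -1.0314]
Step 6: x=[3.6306 8.2942] v=[-0.3321 -1.3808]

Answer: 3.6306 8.2942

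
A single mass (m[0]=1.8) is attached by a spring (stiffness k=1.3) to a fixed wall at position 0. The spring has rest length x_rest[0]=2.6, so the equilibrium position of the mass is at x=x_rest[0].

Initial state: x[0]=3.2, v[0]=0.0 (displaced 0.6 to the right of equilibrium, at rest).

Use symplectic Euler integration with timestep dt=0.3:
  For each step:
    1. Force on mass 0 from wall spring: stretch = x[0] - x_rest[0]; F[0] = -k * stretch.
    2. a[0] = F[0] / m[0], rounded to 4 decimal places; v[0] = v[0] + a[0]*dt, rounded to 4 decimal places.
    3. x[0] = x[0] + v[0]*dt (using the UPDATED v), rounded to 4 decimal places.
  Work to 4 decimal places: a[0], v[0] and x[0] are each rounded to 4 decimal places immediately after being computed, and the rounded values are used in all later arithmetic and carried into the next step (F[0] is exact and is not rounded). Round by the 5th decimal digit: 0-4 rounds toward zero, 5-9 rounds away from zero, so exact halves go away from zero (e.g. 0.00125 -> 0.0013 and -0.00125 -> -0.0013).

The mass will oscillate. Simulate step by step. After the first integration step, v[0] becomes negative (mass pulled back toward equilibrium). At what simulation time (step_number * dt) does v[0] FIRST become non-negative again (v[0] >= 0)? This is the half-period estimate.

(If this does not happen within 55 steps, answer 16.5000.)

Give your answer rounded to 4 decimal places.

Answer: 3.9000

Derivation:
Step 0: x=[3.2000] v=[0.0000]
Step 1: x=[3.1610] v=[-0.1300]
Step 2: x=[3.0855] v=[-0.2516]
Step 3: x=[2.9785] v=[-0.3568]
Step 4: x=[2.8469] v=[-0.4388]
Step 5: x=[2.6992] v=[-0.4923]
Step 6: x=[2.5451] v=[-0.5138]
Step 7: x=[2.3945] v=[-0.5019]
Step 8: x=[2.2573] v=[-0.4574]
Step 9: x=[2.1423] v=[-0.3832]
Step 10: x=[2.0571] v=[-0.2840]
Step 11: x=[2.0072] v=[-0.1664]
Step 12: x=[1.9958] v=[-0.0380]
Step 13: x=[2.0237] v=[0.0929]
First v>=0 after going negative at step 13, time=3.9000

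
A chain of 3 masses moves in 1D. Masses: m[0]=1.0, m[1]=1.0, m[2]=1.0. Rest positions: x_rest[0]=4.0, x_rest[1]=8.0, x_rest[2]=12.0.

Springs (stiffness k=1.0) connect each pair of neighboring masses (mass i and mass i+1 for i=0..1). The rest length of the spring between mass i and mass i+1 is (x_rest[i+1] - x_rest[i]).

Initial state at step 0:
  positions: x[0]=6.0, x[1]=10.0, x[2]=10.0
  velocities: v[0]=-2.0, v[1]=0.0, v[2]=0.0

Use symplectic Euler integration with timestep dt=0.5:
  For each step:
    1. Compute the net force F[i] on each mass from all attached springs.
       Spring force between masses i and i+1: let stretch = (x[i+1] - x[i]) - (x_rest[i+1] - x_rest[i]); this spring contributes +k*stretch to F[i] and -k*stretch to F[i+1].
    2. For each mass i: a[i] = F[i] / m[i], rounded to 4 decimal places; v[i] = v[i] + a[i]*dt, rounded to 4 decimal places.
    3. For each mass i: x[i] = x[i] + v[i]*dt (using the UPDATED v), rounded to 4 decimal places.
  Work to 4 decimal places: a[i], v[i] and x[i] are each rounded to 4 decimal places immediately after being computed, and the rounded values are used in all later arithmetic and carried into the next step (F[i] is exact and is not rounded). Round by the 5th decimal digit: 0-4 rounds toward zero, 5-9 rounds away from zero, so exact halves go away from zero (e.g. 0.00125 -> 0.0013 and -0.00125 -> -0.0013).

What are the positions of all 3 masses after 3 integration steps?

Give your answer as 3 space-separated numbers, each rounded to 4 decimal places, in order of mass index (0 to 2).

Step 0: x=[6.0000 10.0000 10.0000] v=[-2.0000 0.0000 0.0000]
Step 1: x=[5.0000 9.0000 11.0000] v=[-2.0000 -2.0000 2.0000]
Step 2: x=[4.0000 7.5000 12.5000] v=[-2.0000 -3.0000 3.0000]
Step 3: x=[2.8750 6.3750 13.7500] v=[-2.2500 -2.2500 2.5000]

Answer: 2.8750 6.3750 13.7500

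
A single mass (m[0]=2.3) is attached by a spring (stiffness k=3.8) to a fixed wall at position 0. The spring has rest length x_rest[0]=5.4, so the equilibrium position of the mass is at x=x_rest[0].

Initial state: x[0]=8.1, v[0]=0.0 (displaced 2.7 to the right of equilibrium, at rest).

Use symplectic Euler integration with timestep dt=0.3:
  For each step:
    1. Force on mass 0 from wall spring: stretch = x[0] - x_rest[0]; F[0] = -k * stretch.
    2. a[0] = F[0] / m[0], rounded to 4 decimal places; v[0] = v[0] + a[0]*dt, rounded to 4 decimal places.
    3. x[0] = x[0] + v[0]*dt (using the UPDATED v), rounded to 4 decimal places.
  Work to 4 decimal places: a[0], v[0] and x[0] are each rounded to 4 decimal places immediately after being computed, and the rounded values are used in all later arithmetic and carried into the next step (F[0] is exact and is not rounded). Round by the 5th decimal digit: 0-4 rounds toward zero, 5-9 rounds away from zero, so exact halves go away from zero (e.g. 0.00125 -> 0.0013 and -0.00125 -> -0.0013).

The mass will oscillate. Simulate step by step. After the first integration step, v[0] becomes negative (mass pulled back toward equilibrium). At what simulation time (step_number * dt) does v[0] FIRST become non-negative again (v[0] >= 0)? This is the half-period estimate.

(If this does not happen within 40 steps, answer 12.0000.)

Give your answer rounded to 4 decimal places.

Answer: 2.7000

Derivation:
Step 0: x=[8.1000] v=[0.0000]
Step 1: x=[7.6985] v=[-1.3383]
Step 2: x=[6.9552] v=[-2.4776]
Step 3: x=[5.9807] v=[-3.2485]
Step 4: x=[4.9198] v=[-3.5363]
Step 5: x=[3.9303] v=[-3.2983]
Step 6: x=[3.1594] v=[-2.5698]
Step 7: x=[2.7216] v=[-1.4592]
Step 8: x=[2.6821] v=[-0.1316]
Step 9: x=[3.0468] v=[1.2155]
First v>=0 after going negative at step 9, time=2.7000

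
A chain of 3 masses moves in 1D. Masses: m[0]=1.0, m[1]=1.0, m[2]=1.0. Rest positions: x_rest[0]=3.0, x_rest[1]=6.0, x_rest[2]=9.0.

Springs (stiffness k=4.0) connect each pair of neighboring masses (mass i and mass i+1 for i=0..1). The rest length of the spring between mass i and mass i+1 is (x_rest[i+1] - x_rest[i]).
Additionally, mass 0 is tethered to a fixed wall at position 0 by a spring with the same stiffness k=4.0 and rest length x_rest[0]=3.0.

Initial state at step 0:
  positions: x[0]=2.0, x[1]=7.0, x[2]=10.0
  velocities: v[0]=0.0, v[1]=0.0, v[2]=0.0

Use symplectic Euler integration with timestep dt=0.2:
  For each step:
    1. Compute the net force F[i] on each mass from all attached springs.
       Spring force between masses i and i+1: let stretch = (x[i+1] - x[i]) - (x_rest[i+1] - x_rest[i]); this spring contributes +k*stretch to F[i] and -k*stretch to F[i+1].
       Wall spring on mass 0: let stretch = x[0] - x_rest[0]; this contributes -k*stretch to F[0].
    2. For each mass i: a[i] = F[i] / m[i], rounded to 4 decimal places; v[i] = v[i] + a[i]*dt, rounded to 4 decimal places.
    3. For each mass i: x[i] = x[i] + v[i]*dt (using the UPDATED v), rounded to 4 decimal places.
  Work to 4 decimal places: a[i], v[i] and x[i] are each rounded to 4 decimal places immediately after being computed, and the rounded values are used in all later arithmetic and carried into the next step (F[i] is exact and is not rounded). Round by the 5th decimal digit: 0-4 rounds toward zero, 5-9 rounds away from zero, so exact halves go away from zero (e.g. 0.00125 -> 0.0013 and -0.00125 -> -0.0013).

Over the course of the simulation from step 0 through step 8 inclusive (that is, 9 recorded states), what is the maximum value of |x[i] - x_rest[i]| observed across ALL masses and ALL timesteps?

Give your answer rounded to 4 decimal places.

Answer: 1.3416

Derivation:
Step 0: x=[2.0000 7.0000 10.0000] v=[0.0000 0.0000 0.0000]
Step 1: x=[2.4800 6.6800 10.0000] v=[2.4000 -1.6000 0.0000]
Step 2: x=[3.2352 6.2192 9.9488] v=[3.7760 -2.3040 -0.2560]
Step 3: x=[3.9502 5.8777 9.7809] v=[3.5750 -1.7075 -0.8397]
Step 4: x=[4.3416 5.8523 9.4684] v=[1.9568 -0.1269 -1.5623]
Step 5: x=[4.2800 6.1638 9.0574] v=[-0.3079 1.5574 -2.0552]
Step 6: x=[3.8350 6.6368 8.6634] v=[-2.2249 2.3652 -1.9701]
Step 7: x=[3.2247 6.9858 8.4251] v=[-3.0515 1.7450 -1.1914]
Step 8: x=[2.7002 6.9633 8.4365] v=[-2.6224 -0.1124 0.0572]
Max displacement = 1.3416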